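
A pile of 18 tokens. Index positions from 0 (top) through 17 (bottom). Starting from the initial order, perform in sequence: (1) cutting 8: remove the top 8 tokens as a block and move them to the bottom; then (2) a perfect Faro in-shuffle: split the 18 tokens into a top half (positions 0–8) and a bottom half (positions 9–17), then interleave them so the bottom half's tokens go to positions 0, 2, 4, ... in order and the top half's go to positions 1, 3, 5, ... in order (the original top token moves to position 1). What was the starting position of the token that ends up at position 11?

Undo the operations in reverse order, starting from position 11:
  undo op 2 (in-shuffle, from top half): 11 ← 5
  undo op 1 (cut 8): 5 ← 13
So the token at position 11 came from original position 13.

13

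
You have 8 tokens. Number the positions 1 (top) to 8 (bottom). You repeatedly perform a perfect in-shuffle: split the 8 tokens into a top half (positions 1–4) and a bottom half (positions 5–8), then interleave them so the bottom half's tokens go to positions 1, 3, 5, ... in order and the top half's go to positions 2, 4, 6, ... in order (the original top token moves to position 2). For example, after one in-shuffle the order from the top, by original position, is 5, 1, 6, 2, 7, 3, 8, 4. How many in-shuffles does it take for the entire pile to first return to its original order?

The in-shuffle permutes the 8 positions with cycle lengths [2, 6].
Every token is home exactly when every cycle has completed a whole number of laps, i.e. after lcm(2, 6) = 6 in-shuffles.

6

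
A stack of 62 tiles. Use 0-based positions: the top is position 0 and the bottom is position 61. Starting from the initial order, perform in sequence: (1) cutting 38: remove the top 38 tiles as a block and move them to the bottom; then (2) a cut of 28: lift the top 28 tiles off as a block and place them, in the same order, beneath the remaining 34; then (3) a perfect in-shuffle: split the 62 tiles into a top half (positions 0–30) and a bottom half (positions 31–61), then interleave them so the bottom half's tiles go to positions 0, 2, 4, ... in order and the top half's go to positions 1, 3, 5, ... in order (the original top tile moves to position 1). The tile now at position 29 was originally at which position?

Undo the operations in reverse order, starting from position 29:
  undo op 3 (in-shuffle, from top half): 29 ← 14
  undo op 2 (cut 28): 14 ← 42
  undo op 1 (cut 38): 42 ← 18
So the tile at position 29 came from original position 18.

18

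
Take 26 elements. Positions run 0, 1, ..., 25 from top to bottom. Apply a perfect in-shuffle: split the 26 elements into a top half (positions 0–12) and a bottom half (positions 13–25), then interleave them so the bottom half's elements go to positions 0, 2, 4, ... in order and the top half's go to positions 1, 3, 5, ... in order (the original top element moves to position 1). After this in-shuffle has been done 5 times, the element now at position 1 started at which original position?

21

Work backwards from position 1, undoing one in-shuffle at a time:
1 ← 0 ← 13 ← 6 ← 16 ← 21
So the element now at position 1 started at position 21.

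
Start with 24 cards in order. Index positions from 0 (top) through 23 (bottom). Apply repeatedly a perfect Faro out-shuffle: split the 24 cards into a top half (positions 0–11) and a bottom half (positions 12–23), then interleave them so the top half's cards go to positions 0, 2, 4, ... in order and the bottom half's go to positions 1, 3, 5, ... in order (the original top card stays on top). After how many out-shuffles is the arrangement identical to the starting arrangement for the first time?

The out-shuffle permutes the 24 positions with cycle lengths [1, 1, 11, 11].
Every card is home exactly when every cycle has completed a whole number of laps, i.e. after lcm(1, 11) = 11 out-shuffles.

11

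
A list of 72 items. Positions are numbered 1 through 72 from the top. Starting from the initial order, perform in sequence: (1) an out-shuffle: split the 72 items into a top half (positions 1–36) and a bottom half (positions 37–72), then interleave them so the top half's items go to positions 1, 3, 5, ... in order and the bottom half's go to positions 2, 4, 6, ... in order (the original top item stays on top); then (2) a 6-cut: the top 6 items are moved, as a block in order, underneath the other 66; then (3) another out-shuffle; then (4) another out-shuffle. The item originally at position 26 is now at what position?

35

Track the item from position 26 forward through each operation:
  after op 1 (out-shuffle): 26 → 51
  after op 2 (cut 6): 51 → 45
  after op 3 (out-shuffle): 45 → 18
  after op 4 (out-shuffle): 18 → 35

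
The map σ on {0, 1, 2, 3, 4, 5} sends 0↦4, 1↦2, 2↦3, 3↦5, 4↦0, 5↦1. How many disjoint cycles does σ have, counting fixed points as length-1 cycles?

2

Cycle decomposition: (0 4) (1 2 3 5).
2 cycles.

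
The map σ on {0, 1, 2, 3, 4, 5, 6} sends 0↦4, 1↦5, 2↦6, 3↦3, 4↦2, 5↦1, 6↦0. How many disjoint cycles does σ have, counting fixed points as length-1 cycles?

3

Cycle decomposition: (0 4 2 6) (1 5) (3).
3 cycles.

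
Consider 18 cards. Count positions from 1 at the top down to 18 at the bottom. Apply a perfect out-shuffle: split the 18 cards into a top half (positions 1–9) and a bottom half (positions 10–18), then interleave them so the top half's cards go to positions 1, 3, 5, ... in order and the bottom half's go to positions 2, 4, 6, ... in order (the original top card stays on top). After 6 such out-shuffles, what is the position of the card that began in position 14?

Track the card's position through each out-shuffle:
14 → 10 → 2 → 3 → 5 → 9 → 17

17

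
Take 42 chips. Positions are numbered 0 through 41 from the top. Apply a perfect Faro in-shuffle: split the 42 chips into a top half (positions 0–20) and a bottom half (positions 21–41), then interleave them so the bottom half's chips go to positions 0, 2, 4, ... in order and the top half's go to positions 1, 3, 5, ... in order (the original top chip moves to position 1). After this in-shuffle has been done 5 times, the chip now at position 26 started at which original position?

Work backwards from position 26, undoing one in-shuffle at a time:
26 ← 34 ← 38 ← 40 ← 41 ← 20
So the chip now at position 26 started at position 20.

20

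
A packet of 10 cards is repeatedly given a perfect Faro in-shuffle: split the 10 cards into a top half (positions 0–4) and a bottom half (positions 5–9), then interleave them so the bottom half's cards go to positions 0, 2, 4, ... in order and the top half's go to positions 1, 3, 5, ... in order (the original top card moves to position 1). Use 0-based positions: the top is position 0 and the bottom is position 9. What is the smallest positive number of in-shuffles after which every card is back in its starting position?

The in-shuffle permutes the 10 positions with cycle lengths [10].
Every card is home exactly when every cycle has completed a whole number of laps, i.e. after lcm(10) = 10 in-shuffles.

10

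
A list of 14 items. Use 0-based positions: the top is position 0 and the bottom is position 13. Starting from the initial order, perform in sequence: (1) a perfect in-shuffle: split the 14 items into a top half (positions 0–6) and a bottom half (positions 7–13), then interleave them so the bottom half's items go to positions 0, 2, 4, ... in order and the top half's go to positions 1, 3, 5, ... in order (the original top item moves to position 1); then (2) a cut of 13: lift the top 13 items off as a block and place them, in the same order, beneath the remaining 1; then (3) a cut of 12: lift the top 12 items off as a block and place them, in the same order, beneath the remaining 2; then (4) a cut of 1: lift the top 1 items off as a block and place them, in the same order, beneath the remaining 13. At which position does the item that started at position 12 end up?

Track the item from position 12 forward through each operation:
  after op 1 (in-shuffle): 12 → 10
  after op 2 (cut 13): 10 → 11
  after op 3 (cut 12): 11 → 13
  after op 4 (cut 1): 13 → 12

12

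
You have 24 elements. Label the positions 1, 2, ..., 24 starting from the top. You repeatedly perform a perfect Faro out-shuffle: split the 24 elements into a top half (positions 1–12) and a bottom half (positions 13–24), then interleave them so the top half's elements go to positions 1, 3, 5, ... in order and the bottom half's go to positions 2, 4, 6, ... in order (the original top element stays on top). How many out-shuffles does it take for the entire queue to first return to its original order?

The out-shuffle permutes the 24 positions with cycle lengths [1, 1, 11, 11].
Every element is home exactly when every cycle has completed a whole number of laps, i.e. after lcm(1, 11) = 11 out-shuffles.

11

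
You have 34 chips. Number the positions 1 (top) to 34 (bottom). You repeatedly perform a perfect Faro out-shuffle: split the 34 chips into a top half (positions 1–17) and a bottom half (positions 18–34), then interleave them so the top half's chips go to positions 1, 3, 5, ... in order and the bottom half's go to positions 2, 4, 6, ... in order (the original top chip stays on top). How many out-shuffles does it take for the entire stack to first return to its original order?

10

The out-shuffle permutes the 34 positions with cycle lengths [1, 1, 2, 10, 10, 10].
Every chip is home exactly when every cycle has completed a whole number of laps, i.e. after lcm(1, 2, 10) = 10 out-shuffles.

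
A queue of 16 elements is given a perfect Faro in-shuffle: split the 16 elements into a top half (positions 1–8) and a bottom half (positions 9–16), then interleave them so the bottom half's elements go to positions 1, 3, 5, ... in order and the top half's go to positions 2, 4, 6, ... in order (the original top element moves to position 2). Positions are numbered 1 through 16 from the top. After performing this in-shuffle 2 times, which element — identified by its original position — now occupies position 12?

3

Work backwards from position 12, undoing one in-shuffle at a time:
12 ← 6 ← 3
So the element now at position 12 started at position 3.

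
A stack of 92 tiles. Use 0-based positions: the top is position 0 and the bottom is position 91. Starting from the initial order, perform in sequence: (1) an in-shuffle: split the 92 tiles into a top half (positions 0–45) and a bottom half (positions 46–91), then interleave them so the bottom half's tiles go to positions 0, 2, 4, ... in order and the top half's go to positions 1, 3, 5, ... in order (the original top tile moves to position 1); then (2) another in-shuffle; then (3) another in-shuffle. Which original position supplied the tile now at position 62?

65

Undo the operations in reverse order, starting from position 62:
  undo op 3 (in-shuffle, from bottom half): 62 ← 77
  undo op 2 (in-shuffle, from top half): 77 ← 38
  undo op 1 (in-shuffle, from bottom half): 38 ← 65
So the tile at position 62 came from original position 65.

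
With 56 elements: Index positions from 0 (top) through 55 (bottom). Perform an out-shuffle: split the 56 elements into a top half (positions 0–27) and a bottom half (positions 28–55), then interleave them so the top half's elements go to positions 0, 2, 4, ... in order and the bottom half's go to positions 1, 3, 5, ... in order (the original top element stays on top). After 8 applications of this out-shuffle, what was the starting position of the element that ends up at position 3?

Work backwards from position 3, undoing one out-shuffle at a time:
3 ← 29 ← 42 ← 21 ← 38 ← 19 ← 37 ← 46 ← 23
So the element now at position 3 started at position 23.

23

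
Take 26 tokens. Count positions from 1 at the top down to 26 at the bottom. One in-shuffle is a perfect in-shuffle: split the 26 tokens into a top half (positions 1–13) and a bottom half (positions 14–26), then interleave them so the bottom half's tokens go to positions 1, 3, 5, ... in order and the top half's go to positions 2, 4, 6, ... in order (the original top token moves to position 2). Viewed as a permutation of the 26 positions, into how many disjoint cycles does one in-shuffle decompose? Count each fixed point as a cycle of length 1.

3

Trace each unvisited position around until it returns:
(1 2 4 8 16 5 ... len 18) (3 6 12 24 21 15) (9 18)
3 cycles in total.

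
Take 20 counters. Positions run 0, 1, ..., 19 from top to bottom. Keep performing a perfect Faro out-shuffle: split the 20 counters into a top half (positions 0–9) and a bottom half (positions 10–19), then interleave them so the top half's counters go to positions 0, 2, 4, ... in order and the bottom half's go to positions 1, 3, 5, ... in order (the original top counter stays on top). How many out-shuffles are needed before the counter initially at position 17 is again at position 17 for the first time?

18

Follow position 17 under repeated out-shuffles:
17 → 15 → 11 → 3 → 6 → 12 → 5 → 10 → 1 → 2 → 4 → 8 → 16 → 13 → 7 → 14 → 9 → 18 → 17
It first returns after 18 out-shuffles.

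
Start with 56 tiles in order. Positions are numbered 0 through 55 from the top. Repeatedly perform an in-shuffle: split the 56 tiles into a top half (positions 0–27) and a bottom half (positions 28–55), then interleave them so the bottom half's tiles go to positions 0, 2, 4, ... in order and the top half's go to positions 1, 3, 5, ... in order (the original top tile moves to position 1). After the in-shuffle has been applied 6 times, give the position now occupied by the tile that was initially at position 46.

Track the tile's position through each in-shuffle:
46 → 36 → 16 → 33 → 10 → 21 → 43

43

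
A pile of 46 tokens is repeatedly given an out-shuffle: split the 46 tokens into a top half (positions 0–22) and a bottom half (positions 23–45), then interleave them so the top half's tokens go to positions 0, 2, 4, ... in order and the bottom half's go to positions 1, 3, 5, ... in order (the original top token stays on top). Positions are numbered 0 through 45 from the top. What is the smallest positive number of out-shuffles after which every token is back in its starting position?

12

The out-shuffle permutes the 46 positions with cycle lengths [1, 1, 2, 4, 4, 4, 6, 12, 12].
Every token is home exactly when every cycle has completed a whole number of laps, i.e. after lcm(1, 2, 4, 6, 12) = 12 out-shuffles.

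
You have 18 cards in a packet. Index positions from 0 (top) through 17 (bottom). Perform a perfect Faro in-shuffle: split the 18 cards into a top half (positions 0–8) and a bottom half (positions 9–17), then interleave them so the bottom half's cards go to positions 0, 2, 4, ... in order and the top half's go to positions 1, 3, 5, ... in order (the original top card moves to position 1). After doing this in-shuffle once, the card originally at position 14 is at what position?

10

Track the card's position through each in-shuffle:
14 → 10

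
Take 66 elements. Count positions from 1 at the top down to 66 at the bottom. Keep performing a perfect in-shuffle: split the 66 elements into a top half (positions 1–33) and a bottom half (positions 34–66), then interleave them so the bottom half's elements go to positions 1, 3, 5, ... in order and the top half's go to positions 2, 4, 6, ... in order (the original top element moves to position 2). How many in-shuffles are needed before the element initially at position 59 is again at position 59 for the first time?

66

Follow position 59 under repeated in-shuffles:
59 → 51 → 35 → 3 → 6 → 12 → 24 → 48 → ... → 59 (length 66)
It first returns after 66 in-shuffles.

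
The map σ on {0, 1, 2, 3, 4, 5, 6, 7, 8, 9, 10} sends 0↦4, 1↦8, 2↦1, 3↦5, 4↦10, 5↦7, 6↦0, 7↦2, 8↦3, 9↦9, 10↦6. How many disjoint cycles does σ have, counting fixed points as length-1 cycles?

3

Cycle decomposition: (0 4 10 6) (1 8 3 5 7 2) (9).
3 cycles.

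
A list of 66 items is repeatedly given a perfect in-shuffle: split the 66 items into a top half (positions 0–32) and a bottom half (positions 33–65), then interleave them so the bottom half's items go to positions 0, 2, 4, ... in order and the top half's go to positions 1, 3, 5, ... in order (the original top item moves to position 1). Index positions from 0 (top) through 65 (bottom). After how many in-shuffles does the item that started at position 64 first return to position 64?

Follow position 64 under repeated in-shuffles:
64 → 62 → 58 → 50 → 34 → 2 → 5 → 11 → ... → 64 (length 66)
It first returns after 66 in-shuffles.

66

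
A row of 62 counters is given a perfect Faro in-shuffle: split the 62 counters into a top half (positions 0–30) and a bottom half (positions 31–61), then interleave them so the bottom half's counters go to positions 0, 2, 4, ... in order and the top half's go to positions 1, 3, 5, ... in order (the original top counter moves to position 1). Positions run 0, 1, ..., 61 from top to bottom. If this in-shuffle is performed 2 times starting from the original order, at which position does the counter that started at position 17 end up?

Track the counter's position through each in-shuffle:
17 → 35 → 8

8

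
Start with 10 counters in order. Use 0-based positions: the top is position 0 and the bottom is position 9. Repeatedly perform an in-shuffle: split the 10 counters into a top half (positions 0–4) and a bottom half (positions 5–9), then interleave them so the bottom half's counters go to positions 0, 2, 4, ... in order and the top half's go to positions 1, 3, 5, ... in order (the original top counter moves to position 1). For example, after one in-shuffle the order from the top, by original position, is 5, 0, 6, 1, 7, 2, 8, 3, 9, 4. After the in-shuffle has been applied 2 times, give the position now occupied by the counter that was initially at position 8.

2

Track the counter's position through each in-shuffle:
8 → 6 → 2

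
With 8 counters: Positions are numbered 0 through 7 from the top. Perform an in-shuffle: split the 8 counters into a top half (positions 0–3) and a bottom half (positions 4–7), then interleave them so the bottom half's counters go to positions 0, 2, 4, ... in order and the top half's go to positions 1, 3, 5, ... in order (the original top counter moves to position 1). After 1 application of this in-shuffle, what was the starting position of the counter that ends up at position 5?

2

Work backwards from position 5, undoing one in-shuffle at a time:
5 ← 2
So the counter now at position 5 started at position 2.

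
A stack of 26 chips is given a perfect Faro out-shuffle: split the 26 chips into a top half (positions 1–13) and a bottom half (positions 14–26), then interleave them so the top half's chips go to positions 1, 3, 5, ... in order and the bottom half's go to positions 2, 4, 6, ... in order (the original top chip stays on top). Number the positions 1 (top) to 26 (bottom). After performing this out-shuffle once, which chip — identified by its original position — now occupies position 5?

Work backwards from position 5, undoing one out-shuffle at a time:
5 ← 3
So the chip now at position 5 started at position 3.

3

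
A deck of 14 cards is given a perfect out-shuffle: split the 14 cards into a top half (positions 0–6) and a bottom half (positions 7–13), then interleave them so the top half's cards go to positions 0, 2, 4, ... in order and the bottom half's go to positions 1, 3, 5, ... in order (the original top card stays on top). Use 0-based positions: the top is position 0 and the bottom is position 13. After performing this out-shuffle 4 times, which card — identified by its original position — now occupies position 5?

6

Work backwards from position 5, undoing one out-shuffle at a time:
5 ← 9 ← 11 ← 12 ← 6
So the card now at position 5 started at position 6.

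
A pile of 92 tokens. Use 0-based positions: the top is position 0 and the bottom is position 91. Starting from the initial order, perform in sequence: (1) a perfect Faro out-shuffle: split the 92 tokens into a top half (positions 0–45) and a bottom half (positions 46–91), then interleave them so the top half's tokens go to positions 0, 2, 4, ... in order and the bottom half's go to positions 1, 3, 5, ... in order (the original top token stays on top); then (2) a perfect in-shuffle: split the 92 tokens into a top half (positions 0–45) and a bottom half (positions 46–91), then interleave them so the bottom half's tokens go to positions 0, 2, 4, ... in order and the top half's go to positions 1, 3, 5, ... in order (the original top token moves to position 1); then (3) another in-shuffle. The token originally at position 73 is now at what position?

Track the token from position 73 forward through each operation:
  after op 1 (out-shuffle): 73 → 55
  after op 2 (in-shuffle): 55 → 18
  after op 3 (in-shuffle): 18 → 37

37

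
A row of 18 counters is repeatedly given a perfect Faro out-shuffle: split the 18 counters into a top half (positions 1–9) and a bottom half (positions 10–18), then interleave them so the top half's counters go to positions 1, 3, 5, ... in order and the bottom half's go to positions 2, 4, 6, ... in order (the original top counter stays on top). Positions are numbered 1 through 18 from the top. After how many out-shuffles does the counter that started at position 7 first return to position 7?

Follow position 7 under repeated out-shuffles:
7 → 13 → 8 → 15 → 12 → 6 → 11 → 4 → 7
It first returns after 8 out-shuffles.

8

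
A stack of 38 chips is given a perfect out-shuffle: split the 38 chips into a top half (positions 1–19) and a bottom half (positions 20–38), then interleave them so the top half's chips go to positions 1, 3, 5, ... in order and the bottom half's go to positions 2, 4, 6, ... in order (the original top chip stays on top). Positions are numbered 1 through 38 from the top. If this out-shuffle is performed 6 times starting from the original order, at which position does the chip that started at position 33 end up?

14

Track the chip's position through each out-shuffle:
33 → 28 → 18 → 35 → 32 → 26 → 14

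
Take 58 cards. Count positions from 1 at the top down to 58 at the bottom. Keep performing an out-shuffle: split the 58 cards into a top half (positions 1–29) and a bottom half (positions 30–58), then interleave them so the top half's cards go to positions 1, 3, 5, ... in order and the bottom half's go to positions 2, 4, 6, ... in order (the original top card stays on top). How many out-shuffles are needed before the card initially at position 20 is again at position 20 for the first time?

Follow position 20 under repeated out-shuffles:
20 → 39 → 20
It first returns after 2 out-shuffles.

2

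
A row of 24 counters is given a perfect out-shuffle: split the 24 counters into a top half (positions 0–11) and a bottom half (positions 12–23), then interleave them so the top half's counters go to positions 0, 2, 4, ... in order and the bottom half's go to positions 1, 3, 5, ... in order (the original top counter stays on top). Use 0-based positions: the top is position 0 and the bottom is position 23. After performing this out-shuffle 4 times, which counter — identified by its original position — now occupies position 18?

Work backwards from position 18, undoing one out-shuffle at a time:
18 ← 9 ← 16 ← 8 ← 4
So the counter now at position 18 started at position 4.

4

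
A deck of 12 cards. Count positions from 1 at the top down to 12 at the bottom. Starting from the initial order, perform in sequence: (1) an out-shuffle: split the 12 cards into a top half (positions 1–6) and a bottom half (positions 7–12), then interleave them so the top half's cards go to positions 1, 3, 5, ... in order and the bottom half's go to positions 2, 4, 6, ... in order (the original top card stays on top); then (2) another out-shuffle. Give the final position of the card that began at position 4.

Track the card from position 4 forward through each operation:
  after op 1 (out-shuffle): 4 → 7
  after op 2 (out-shuffle): 7 → 2

2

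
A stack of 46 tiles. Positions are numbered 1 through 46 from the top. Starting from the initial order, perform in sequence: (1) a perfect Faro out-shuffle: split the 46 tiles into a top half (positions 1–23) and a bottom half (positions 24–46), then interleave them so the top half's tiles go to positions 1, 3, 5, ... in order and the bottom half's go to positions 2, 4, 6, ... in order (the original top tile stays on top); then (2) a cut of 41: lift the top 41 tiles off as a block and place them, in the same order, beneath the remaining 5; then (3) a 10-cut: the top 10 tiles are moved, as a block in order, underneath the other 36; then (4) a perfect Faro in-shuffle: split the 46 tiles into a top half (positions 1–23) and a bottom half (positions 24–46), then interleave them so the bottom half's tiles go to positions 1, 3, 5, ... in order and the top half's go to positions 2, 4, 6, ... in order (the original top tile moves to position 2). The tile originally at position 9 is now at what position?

Track the tile from position 9 forward through each operation:
  after op 1 (out-shuffle): 9 → 17
  after op 2 (cut 41): 17 → 22
  after op 3 (cut 10): 22 → 12
  after op 4 (in-shuffle): 12 → 24

24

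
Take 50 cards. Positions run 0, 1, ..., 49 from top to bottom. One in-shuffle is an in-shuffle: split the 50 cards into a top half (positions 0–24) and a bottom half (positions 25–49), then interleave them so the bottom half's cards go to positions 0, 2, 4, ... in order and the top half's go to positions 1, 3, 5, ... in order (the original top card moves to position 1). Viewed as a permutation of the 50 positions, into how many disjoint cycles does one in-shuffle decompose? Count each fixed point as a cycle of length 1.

Trace each unvisited position around until it returns:
(0 1 3 7 15 31 12 25) (2 5 11 23 47 44 38 26) (4 9 19 39 28 6 13 27) (8 17 35 20 41 32 14 29) (10 21 43 36 22 45 40 30) (16 33) (18 37 24 49 48 46 42 34)
7 cycles in total.

7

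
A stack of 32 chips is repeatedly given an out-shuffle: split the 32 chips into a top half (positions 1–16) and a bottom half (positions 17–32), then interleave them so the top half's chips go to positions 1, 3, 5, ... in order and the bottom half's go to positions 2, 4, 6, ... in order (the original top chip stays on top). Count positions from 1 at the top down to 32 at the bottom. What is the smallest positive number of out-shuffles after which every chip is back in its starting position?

The out-shuffle permutes the 32 positions with cycle lengths [1, 1, 5, 5, 5, 5, 5, 5].
Every chip is home exactly when every cycle has completed a whole number of laps, i.e. after lcm(1, 5) = 5 out-shuffles.

5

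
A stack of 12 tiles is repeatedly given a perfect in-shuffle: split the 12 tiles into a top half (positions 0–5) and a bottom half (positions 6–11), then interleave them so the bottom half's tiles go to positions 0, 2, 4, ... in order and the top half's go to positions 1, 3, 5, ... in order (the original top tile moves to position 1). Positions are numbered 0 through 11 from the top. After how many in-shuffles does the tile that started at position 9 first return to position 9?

Follow position 9 under repeated in-shuffles:
9 → 6 → 0 → 1 → 3 → 7 → 2 → 5 → 11 → 10 → 8 → 4 → 9
It first returns after 12 in-shuffles.

12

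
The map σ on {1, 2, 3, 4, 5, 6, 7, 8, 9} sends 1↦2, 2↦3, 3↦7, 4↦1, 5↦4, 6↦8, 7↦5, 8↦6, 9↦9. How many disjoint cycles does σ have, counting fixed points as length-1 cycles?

Cycle decomposition: (1 2 3 7 5 4) (6 8) (9).
3 cycles.

3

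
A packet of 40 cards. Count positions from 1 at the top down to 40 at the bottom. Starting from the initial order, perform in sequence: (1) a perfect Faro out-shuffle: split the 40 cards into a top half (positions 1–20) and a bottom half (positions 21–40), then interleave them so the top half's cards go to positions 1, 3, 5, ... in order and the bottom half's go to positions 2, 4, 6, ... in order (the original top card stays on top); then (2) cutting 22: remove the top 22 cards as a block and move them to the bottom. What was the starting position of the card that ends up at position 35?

Undo the operations in reverse order, starting from position 35:
  undo op 2 (cut 22): 35 ← 17
  undo op 1 (out-shuffle, from top half): 17 ← 9
So the card at position 35 came from original position 9.

9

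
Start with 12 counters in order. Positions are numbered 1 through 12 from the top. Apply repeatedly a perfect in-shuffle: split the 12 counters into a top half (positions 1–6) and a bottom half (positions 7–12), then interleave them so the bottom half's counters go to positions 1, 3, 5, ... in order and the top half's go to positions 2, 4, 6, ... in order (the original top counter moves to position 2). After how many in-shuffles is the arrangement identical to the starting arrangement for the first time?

The in-shuffle permutes the 12 positions with cycle lengths [12].
Every counter is home exactly when every cycle has completed a whole number of laps, i.e. after lcm(12) = 12 in-shuffles.

12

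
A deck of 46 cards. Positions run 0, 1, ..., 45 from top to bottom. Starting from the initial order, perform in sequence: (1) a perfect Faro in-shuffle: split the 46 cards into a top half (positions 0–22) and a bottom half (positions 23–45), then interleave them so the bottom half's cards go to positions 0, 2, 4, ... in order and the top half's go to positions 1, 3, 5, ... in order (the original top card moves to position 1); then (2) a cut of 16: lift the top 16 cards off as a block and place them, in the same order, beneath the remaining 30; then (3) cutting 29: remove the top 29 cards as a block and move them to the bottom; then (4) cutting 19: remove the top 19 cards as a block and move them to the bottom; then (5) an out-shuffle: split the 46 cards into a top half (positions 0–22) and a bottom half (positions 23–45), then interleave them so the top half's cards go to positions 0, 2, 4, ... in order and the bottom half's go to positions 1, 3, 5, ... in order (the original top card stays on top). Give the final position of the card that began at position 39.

28

Track the card from position 39 forward through each operation:
  after op 1 (in-shuffle): 39 → 32
  after op 2 (cut 16): 32 → 16
  after op 3 (cut 29): 16 → 33
  after op 4 (cut 19): 33 → 14
  after op 5 (out-shuffle): 14 → 28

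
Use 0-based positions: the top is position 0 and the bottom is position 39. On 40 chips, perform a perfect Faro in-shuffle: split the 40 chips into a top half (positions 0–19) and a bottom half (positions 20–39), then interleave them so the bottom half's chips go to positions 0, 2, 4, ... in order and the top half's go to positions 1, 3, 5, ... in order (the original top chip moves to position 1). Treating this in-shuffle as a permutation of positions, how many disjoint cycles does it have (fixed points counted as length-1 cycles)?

2

Trace each unvisited position around until it returns:
(0 1 3 7 15 31 ... len 20) (2 5 11 23 6 13 ... len 20)
2 cycles in total.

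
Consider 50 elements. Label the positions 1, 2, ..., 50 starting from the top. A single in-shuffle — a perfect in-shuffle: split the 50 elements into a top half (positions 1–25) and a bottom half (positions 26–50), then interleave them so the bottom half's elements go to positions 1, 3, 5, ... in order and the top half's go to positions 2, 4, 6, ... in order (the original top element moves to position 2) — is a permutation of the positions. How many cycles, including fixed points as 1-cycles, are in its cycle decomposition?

7

Trace each unvisited position around until it returns:
(1 2 4 8 16 32 13 26) (3 6 12 24 48 45 39 27) (5 10 20 40 29 7 14 28) (9 18 36 21 42 33 15 30) (11 22 44 37 23 46 41 31) (17 34) (19 38 25 50 49 47 43 35)
7 cycles in total.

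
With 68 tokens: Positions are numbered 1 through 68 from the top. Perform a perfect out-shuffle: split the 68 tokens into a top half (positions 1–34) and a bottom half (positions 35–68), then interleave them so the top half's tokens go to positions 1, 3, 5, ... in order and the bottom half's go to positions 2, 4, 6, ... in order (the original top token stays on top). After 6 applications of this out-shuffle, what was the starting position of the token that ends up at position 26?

15

Work backwards from position 26, undoing one out-shuffle at a time:
26 ← 47 ← 24 ← 46 ← 57 ← 29 ← 15
So the token now at position 26 started at position 15.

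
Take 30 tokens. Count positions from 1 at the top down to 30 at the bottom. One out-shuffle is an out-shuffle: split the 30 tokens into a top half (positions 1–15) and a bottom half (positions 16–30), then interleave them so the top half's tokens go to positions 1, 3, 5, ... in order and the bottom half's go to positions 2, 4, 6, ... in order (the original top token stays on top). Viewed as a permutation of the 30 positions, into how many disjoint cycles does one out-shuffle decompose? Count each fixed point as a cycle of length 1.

Trace each unvisited position around until it returns:
(1) (2 3 5 9 17 4 ... len 28) (30)
3 cycles in total.

3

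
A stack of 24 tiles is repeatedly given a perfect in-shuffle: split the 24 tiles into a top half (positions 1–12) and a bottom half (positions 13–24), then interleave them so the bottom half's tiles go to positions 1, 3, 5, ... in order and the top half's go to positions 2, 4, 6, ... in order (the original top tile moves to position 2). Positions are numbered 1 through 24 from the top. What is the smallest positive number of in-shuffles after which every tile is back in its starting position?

The in-shuffle permutes the 24 positions with cycle lengths [4, 20].
Every tile is home exactly when every cycle has completed a whole number of laps, i.e. after lcm(4, 20) = 20 in-shuffles.

20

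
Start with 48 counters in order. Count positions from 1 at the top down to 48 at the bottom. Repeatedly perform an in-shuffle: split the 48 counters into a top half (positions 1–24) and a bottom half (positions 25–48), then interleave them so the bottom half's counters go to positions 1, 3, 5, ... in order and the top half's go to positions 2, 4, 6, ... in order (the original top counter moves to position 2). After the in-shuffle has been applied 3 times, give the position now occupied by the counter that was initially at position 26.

Track the counter's position through each in-shuffle:
26 → 3 → 6 → 12

12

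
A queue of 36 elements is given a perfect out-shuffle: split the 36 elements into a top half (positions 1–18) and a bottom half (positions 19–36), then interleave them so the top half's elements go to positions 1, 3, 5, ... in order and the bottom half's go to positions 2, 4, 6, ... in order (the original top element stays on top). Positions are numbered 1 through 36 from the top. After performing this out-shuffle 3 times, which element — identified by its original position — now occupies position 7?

28

Work backwards from position 7, undoing one out-shuffle at a time:
7 ← 4 ← 20 ← 28
So the element now at position 7 started at position 28.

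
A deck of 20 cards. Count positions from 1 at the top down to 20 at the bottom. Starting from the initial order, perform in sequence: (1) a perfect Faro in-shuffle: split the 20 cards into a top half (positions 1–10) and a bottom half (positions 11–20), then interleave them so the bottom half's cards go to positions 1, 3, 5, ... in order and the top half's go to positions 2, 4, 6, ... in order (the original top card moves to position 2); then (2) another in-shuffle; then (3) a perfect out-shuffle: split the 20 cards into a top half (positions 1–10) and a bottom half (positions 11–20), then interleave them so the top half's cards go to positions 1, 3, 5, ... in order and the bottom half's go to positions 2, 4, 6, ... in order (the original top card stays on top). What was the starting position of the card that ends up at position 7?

1

Undo the operations in reverse order, starting from position 7:
  undo op 3 (out-shuffle, from top half): 7 ← 4
  undo op 2 (in-shuffle, from top half): 4 ← 2
  undo op 1 (in-shuffle, from top half): 2 ← 1
So the card at position 7 came from original position 1.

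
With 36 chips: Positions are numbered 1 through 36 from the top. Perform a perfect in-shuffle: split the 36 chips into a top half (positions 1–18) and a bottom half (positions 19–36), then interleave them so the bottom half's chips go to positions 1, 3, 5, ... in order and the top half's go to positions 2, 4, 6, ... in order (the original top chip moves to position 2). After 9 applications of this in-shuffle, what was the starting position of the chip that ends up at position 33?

13

Work backwards from position 33, undoing one in-shuffle at a time:
33 ← 35 ← 36 ← 18 ← 9 ← 23 ← 30 ← 15 ← 26 ← 13
So the chip now at position 33 started at position 13.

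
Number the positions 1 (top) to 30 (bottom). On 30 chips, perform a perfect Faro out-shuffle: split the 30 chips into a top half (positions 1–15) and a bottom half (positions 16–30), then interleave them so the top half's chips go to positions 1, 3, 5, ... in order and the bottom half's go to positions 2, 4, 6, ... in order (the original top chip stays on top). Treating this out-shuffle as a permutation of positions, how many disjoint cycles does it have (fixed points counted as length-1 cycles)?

3

Trace each unvisited position around until it returns:
(1) (2 3 5 9 17 4 ... len 28) (30)
3 cycles in total.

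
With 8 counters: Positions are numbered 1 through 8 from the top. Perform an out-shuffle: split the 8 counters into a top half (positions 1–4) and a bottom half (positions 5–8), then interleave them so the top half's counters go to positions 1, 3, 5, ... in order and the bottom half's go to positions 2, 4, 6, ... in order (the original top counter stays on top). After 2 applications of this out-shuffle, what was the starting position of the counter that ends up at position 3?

Work backwards from position 3, undoing one out-shuffle at a time:
3 ← 2 ← 5
So the counter now at position 3 started at position 5.

5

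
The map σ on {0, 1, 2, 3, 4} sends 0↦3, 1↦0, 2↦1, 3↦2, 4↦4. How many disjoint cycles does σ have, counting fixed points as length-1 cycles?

2

Cycle decomposition: (0 3 2 1) (4).
2 cycles.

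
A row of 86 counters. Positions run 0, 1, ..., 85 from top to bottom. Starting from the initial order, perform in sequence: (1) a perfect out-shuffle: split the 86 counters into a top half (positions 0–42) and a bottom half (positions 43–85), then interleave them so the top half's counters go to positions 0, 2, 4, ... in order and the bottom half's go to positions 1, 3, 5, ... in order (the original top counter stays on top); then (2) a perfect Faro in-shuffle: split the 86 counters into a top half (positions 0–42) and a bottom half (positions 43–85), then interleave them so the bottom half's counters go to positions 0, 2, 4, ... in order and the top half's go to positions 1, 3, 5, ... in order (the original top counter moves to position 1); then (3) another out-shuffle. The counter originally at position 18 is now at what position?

61

Track the counter from position 18 forward through each operation:
  after op 1 (out-shuffle): 18 → 36
  after op 2 (in-shuffle): 36 → 73
  after op 3 (out-shuffle): 73 → 61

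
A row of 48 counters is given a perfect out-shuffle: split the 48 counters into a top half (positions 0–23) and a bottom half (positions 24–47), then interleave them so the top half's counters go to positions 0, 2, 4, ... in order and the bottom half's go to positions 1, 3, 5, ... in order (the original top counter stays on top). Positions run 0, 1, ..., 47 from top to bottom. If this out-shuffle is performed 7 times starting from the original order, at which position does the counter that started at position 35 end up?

15

Track the counter's position through each out-shuffle:
35 → 23 → 46 → 45 → 43 → 39 → 31 → 15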